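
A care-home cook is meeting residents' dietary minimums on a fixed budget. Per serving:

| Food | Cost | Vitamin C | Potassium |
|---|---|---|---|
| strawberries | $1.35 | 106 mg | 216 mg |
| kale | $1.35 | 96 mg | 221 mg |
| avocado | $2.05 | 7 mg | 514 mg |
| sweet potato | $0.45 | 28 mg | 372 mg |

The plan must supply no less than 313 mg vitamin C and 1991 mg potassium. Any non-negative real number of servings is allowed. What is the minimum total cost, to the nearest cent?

Check every corner: each single food scaled to meet both minima, and each pair solved so both constraints bind.
strawberries only: max(313/106, 1991/216) = 9.218 servings → $12.44.
kale only: max(313/96, 1991/221) = 9.009 servings → $12.16.
avocado only: max(313/7, 1991/514) = 44.71 servings → $91.66.
sweet potato only: max(313/28, 1991/372) = 11.18 servings → $5.03.
strawberries + kale: the both-tight solution has a negative serving — not a feasible corner.
strawberries + avocado with both tight: 2.774 servings and 2.708 servings → $9.30.
strawberries + sweet potato with both tight: 1.818 servings and 4.297 servings → $4.39.
kale + avocado with both tight: 3.074 servings and 2.552 servings → $9.38.
kale + sweet potato with both tight: 2.056 servings and 4.131 servings → $4.63.
avocado + sweet potato with both targets exact would need a negative amount; discard.
The minimum over all feasible corners is $4.39.

$4.39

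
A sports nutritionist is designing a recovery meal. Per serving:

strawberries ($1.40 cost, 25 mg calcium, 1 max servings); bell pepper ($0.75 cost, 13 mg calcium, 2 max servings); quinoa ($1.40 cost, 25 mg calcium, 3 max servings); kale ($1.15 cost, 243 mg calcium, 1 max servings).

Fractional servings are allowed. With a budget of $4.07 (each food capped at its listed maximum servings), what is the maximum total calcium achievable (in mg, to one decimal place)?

Calcium per dollar: kale 211.3, strawberries 17.86, quinoa 17.86, bell pepper 17.33.
Take 1 serving of kale: spends $1.15, +243.0 mg calcium (running total 243.0 mg).
Take 1 serving of strawberries: spends $1.40, +25.0 mg calcium (running total 268.0 mg).
Take 1.086 servings of quinoa: spends $1.52, +27.1 mg calcium (running total 295.1 mg).
Filling greedily by calcium-per-dollar is optimal for one linear limit, giving 295.1 mg.

295.1 mg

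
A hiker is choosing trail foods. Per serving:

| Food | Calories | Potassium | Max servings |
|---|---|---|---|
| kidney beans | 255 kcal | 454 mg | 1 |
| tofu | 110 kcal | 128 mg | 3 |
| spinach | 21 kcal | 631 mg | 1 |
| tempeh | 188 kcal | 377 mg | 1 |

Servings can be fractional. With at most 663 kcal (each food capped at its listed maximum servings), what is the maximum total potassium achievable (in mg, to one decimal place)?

Potassium per kcal: spinach 30.05, tempeh 2.005, kidney beans 1.78, tofu 1.164.
Take 1 serving of spinach: uses 21 kcal, +631.0 mg potassium (running total 631.0 mg).
Take 1 serving of tempeh: uses 188 kcal, +377.0 mg potassium (running total 1008.0 mg).
Take 1 serving of kidney beans: uses 255 kcal, +454.0 mg potassium (running total 1462.0 mg).
Take 1.809 servings of tofu: uses 199 kcal, +231.6 mg potassium (running total 1693.6 mg).
Filling greedily by potassium-per-kcal is optimal for one linear limit, giving 1693.6 mg.

1693.6 mg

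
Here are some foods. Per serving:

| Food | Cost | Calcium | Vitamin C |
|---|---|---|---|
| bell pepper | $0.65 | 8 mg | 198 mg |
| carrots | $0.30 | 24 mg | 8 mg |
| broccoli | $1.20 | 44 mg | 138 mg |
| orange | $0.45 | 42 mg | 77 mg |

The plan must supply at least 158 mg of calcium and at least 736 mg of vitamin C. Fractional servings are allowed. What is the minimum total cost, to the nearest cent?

At the optimum either one food covers both requirements or two foods hit both targets exactly; no other combination can be cheaper.
bell pepper only: max(158/8, 736/198) = 19.75 servings → $12.84.
carrots only: max(158/24, 736/8) = 92 servings → $27.60.
broccoli only: max(158/44, 736/138) = 5.333 servings → $6.40.
orange only: max(158/42, 736/77) = 9.558 servings → $4.30.
bell pepper + carrots with both tight: 3.498 servings and 5.417 servings → $3.90.
bell pepper + broccoli with both tight: 1.391 servings and 3.338 servings → $4.91.
bell pepper + orange with both tight: 2.435 servings and 3.298 servings → $3.07.
carrots + broccoli: the both-tight solution has a negative serving — not a feasible corner.
carrots + orange: intersection lies outside the first quadrant.
broccoli + orange with both targets exact would need a negative amount; discard.
The minimum over all feasible corners is $3.07.

$3.07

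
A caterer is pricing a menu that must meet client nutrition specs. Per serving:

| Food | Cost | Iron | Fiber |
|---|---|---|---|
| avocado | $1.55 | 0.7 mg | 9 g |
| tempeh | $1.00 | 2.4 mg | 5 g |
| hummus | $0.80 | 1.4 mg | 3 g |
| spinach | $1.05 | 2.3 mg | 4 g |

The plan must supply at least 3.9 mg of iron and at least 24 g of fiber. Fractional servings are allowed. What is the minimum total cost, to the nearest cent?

$4.27

With two linear requirements the optimum uses one or two foods; enumerate the corners.
avocado only: max(3.9/0.7, 24/9) = 5.571 servings → $8.64.
tempeh only: max(3.9/2.4, 24/5) = 4.8 servings → $4.80.
hummus only: max(3.9/1.4, 24/3) = 8 servings → $6.40.
spinach only: max(3.9/2.3, 24/4) = 6 servings → $6.30.
avocado + tempeh with both tight: 2.105 servings and 1.011 servings → $4.27.
avocado + hummus with both tight: 2.086 servings and 1.743 servings → $4.63.
avocado + spinach with both tight: 2.212 servings and 1.022 servings → $4.50.
tempeh + hummus: intersection lies outside the first quadrant.
tempeh + spinach: intersection lies outside the first quadrant.
hummus + spinach: intersection lies outside the first quadrant.
So the least-cost plan costs $4.27.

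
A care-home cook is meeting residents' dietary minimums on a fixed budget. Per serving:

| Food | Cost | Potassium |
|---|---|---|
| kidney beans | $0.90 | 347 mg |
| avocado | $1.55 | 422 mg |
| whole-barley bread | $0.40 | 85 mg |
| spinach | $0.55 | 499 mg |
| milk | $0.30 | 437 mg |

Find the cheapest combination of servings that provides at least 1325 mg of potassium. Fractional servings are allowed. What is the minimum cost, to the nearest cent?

$0.91

Cost per mg of potassium: milk $0.0007, spinach $0.0011, kidney beans $0.0026, avocado $0.0037, whole-barley bread $0.0047.
With no serving limits, use only milk: 1325 mg / 437 mg = 3.032 servings × $0.30 = $0.91.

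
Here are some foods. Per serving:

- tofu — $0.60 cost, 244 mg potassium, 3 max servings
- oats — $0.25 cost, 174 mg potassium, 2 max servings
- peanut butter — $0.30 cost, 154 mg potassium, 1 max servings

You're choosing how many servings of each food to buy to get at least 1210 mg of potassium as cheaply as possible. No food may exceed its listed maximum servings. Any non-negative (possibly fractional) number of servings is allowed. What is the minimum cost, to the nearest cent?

Cost per mg of potassium: oats $0.0014, peanut butter $0.0019, tofu $0.0025.
Take 2 servings of oats: +348.0 mg potassium for $0.50 (total $0.50, still need 862.0 mg).
Take 1 serving of peanut butter: +154.0 mg potassium for $0.30 (total $0.80, still need 708.0 mg).
Take 2.902 servings of tofu: +708.0 mg potassium for $1.74 (total $2.54, still need 0.0 mg).
Greedy by cheapest-per-mg is optimal for a single linear constraint, so the minimum cost is $2.54.

$2.54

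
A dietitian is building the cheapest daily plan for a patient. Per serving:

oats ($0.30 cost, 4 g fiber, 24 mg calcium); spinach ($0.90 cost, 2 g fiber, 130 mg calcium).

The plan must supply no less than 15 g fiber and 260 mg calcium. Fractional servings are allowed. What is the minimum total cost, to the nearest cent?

A basic optimal solution has at most two foods positive. Try each food alone and each pair with both targets met exactly.
oats only: max(15/4, 260/24) = 10.83 servings → $3.25.
spinach only: max(15/2, 260/130) = 7.5 servings → $6.75.
oats + spinach with both tight: 3.03 servings and 1.441 servings → $2.21.
Cheapest feasible corner: $2.21.

$2.21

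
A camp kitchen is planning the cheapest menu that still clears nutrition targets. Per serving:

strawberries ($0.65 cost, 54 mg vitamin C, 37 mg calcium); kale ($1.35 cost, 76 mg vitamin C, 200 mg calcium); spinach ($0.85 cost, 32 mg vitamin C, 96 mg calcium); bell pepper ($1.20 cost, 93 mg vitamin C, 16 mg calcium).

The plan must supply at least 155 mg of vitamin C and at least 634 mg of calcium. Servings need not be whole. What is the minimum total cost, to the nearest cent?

$4.28

With two linear requirements the optimum uses one or two foods; enumerate the corners.
strawberries only: max(155/54, 634/37) = 17.14 servings → $11.14.
kale only: max(155/76, 634/200) = 3.17 servings → $4.28.
spinach only: max(155/32, 634/96) = 6.604 servings → $5.61.
bell pepper only: max(155/93, 634/16) = 39.62 servings → $47.55.
strawberries + kale: intersection lies outside the first quadrant.
strawberries + spinach: the both-tight solution has a negative serving — not a feasible corner.
strawberries + bell pepper: intersection lies outside the first quadrant.
kale + spinach: the both-tight solution has a negative serving — not a feasible corner.
kale + bell pepper with both targets exact would need a negative amount; discard.
spinach + bell pepper: the both-tight solution has a negative serving — not a feasible corner.
So the least-cost plan costs $4.28.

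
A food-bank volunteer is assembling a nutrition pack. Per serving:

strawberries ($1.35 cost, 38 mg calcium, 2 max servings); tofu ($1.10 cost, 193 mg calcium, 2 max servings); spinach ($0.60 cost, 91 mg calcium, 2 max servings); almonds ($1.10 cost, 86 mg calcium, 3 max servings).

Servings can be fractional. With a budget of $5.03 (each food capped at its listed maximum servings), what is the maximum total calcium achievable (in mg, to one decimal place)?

695.4 mg

Calcium per dollar: tofu 175.5, spinach 151.7, almonds 78.18, strawberries 28.15.
Take 2 servings of tofu: spends $2.20, +386.0 mg calcium (running total 386.0 mg).
Take 2 servings of spinach: spends $1.20, +182.0 mg calcium (running total 568.0 mg).
Take 1.482 servings of almonds: spends $1.63, +127.4 mg calcium (running total 695.4 mg).
Filling greedily by calcium-per-dollar is optimal for one linear limit, giving 695.4 mg.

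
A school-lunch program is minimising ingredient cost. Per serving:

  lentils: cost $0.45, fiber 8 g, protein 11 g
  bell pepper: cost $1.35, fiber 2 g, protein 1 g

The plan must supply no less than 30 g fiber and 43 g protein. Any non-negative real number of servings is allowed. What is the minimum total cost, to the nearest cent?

At the optimum either one food covers both requirements or two foods hit both targets exactly; no other combination can be cheaper.
lentils only: max(30/8, 43/11) = 3.909 servings → $1.76.
bell pepper only: max(30/2, 43/1) = 43 servings → $58.05.
lentils + bell pepper: the both-tight solution has a negative serving — not a feasible corner.
Cheapest feasible corner: $1.76.

$1.76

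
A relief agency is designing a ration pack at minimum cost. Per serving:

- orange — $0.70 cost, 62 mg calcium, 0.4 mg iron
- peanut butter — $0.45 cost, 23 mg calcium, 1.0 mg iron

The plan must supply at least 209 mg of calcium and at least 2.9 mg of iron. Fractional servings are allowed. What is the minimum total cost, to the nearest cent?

$2.71

Minimising a linear cost over {calcium ≥ 209, iron ≥ 2.9, servings ≥ 0} — the optimum is at a vertex, using one or two foods.
orange only: max(209/62, 2.9/0.4) = 7.25 servings → $5.08.
peanut butter only: max(209/23, 2.9/1.0) = 9.087 servings → $4.09.
orange + peanut butter with both tight: 2.695 servings and 1.822 servings → $2.71.
The minimum over all feasible corners is $2.71.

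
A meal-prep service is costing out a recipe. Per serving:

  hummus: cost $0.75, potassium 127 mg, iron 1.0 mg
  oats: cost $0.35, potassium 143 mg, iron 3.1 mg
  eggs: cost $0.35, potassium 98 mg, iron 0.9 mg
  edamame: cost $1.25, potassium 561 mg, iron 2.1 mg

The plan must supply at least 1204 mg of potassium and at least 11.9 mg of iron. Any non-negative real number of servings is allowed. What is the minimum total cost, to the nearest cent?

At the optimum either one food covers both requirements or two foods hit both targets exactly; no other combination can be cheaper.
hummus only: max(1204/127, 11.9/1.0) = 11.9 servings → $8.93.
oats only: max(1204/143, 11.9/3.1) = 8.42 servings → $2.95.
eggs only: max(1204/98, 11.9/0.9) = 13.22 servings → $4.63.
edamame only: max(1204/561, 11.9/2.1) = 5.667 servings → $7.08.
hummus + oats with both tight: 8.1 servings and 1.226 servings → $6.50.
hummus + eggs with both targets exact would need a negative amount; discard.
hummus + edamame: intersection lies outside the first quadrant.
oats + eggs with both tight: 0.4717 servings and 11.6 servings → $4.22.
oats + edamame with both tight: 2.883 servings and 1.411 servings → $2.77.
eggs + edamame with both targets exact would need a negative amount; discard.
The minimum over all feasible corners is $2.77.

$2.77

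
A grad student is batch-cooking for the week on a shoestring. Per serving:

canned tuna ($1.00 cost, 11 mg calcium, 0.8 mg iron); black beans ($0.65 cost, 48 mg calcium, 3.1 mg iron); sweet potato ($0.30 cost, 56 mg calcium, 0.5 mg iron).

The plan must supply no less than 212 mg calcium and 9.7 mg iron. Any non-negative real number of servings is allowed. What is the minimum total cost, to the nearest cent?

canned tuna only: max(212/11, 9.7/0.8) = 19.27 servings → $19.27.
black beans only: max(212/48, 9.7/3.1) = 4.417 servings → $2.87.
sweet potato only: max(212/56, 9.7/0.5) = 19.4 servings → $5.82.
canned tuna + black beans: the both-tight solution has a negative serving — not a feasible corner.
canned tuna + sweet potato with both tight: 11.12 servings and 1.601 servings → $11.60.
black beans + sweet potato with both tight: 2.922 servings and 1.281 servings → $2.28.
The minimum over all feasible corners is $2.28.

$2.28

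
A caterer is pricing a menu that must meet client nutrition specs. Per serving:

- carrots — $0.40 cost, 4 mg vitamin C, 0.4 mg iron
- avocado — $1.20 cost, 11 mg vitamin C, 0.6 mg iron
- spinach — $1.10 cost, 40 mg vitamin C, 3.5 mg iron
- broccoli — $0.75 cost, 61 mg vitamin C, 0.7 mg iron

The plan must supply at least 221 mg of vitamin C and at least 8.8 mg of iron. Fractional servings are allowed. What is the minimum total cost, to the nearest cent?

The cheapest plan sits at a corner of the feasible region — with two constraints it uses at most two foods.
carrots only: max(221/4, 8.8/0.4) = 55.25 servings → $22.10.
avocado only: max(221/11, 8.8/0.6) = 20.09 servings → $24.11.
spinach only: max(221/40, 8.8/3.5) = 5.525 servings → $6.08.
broccoli only: max(221/61, 8.8/0.7) = 12.57 servings → $9.43.
carrots + avocado with both targets exact would need a negative amount; discard.
carrots + spinach with both targets exact would need a negative amount; discard.
carrots + broccoli with both tight: 17.69 servings and 2.463 servings → $8.92.
avocado + spinach with both targets exact would need a negative amount; discard.
avocado + broccoli with both tight: 13.22 servings and 1.239 servings → $16.79.
spinach + broccoli with both tight: 2.06 servings and 2.272 servings → $3.97.
So the least-cost plan costs $3.97.

$3.97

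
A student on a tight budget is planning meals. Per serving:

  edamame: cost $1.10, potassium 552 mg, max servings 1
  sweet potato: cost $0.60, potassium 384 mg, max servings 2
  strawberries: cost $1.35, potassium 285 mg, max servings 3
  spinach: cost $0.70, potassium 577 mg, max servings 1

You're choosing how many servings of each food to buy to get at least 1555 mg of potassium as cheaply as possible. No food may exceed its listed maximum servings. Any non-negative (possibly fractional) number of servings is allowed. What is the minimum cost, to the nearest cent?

$2.32

Cost per mg of potassium: spinach $0.0012, sweet potato $0.0016, edamame $0.0020, strawberries $0.0047.
Take 1 serving of spinach: +577.0 mg potassium for $0.70 (total $0.70, still need 978.0 mg).
Take 2 servings of sweet potato: +768.0 mg potassium for $1.20 (total $1.90, still need 210.0 mg).
Take 0.3804 servings of edamame: +210.0 mg potassium for $0.42 (total $2.32, still need 0.0 mg).
Greedy by cheapest-per-mg is optimal for a single linear constraint, so the minimum cost is $2.32.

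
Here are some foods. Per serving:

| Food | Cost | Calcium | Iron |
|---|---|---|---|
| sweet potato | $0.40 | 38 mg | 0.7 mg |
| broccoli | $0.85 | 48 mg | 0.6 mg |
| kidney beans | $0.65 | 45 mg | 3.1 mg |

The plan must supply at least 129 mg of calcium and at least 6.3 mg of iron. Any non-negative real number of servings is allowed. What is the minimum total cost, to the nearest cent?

For a min-cost LP with two ≥-constraints, a basic feasible solution has at most two positive variables.
sweet potato only: max(129/38, 6.3/0.7) = 9 servings → $3.60.
broccoli only: max(129/48, 6.3/0.6) = 10.5 servings → $8.93.
kidney beans only: max(129/45, 6.3/3.1) = 2.867 servings → $1.86.
sweet potato + broccoli with both targets exact would need a negative amount; discard.
sweet potato + kidney beans with both tight: 1.349 servings and 1.728 servings → $1.66.
broccoli + kidney beans with both tight: 0.9557 servings and 1.847 servings → $2.01.
Cheapest feasible corner: $1.66.

$1.66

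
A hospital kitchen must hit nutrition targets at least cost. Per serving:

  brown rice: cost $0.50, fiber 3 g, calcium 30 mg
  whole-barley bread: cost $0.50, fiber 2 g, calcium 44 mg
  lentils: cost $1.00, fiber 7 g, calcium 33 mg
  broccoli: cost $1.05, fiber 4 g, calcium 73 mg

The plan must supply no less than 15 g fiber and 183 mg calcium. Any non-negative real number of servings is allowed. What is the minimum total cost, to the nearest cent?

$2.73

brown rice only: max(15/3, 183/30) = 6.1 servings → $3.05.
whole-barley bread only: max(15/2, 183/44) = 7.5 servings → $3.75.
lentils only: max(15/7, 183/33) = 5.545 servings → $5.55.
broccoli only: max(15/4, 183/73) = 3.75 servings → $3.94.
brown rice + whole-barley bread with both tight: 4.083 servings and 1.375 servings → $2.73.
brown rice + lentils: the both-tight solution has a negative serving — not a feasible corner.
brown rice + broccoli with both tight: 3.667 servings and 1 serving → $2.88.
whole-barley bread + lentils with both tight: 3.248 servings and 1.215 servings → $2.84.
whole-barley bread + broccoli: intersection lies outside the first quadrant.
lentils + broccoli with both tight: 0.9578 servings and 2.074 servings → $3.14.
So the least-cost plan costs $2.73.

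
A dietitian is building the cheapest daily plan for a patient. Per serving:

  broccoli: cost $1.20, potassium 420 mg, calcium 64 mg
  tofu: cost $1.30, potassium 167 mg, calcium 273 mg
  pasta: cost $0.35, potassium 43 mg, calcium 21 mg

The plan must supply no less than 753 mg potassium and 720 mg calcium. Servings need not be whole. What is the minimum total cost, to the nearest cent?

This is a tiny linear program; its minimum lies at a vertex of the feasible set. List the vertices and price them.
broccoli only: max(753/420, 720/64) = 11.25 servings → $13.50.
tofu only: max(753/167, 720/273) = 4.509 servings → $5.86.
pasta only: max(753/43, 720/21) = 34.29 servings → $12.00.
broccoli + tofu with both tight: 0.8207 servings and 2.445 servings → $4.16.
broccoli + pasta: intersection lies outside the first quadrant.
tofu + pasta with both tight: 1.84 servings and 10.37 servings → $6.02.
Cheapest feasible corner: $4.16.

$4.16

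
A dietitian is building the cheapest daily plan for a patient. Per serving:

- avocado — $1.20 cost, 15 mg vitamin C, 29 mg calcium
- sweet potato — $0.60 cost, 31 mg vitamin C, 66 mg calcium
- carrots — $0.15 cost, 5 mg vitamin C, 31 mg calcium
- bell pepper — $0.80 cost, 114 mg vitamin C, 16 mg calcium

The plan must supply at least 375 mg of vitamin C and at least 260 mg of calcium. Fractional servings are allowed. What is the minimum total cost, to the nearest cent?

$3.42

Two binding constraints pin down two serving amounts, so the optimal mix uses at most two foods. The candidates are each food alone (scaled to the tighter of vitamin C/calcium) and each pair with both constraints tight.
avocado only: max(375/15, 260/29) = 25 servings → $30.00.
sweet potato only: max(375/31, 260/66) = 12.1 servings → $7.26.
carrots only: max(375/5, 260/31) = 75 servings → $11.25.
bell pepper only: max(375/114, 260/16) = 16.25 servings → $13.00.
avocado + sweet potato: intersection lies outside the first quadrant.
avocado + carrots: the both-tight solution has a negative serving — not a feasible corner.
avocado + bell pepper with both tight: 7.71 servings and 2.275 servings → $11.07.
sweet potato + carrots: the both-tight solution has a negative serving — not a feasible corner.
sweet potato + bell pepper with both tight: 3.364 servings and 2.375 servings → $3.92.
carrots + bell pepper with both tight: 6.844 servings and 2.989 servings → $3.42.
So the least-cost plan costs $3.42.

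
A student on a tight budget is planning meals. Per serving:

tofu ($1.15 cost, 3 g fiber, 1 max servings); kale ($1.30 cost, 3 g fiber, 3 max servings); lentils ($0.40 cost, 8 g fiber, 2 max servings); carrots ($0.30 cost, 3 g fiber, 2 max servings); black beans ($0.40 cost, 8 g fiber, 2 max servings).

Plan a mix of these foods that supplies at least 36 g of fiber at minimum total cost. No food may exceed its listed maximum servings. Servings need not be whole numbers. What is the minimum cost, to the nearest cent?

$2.00

Cost per g of fiber: lentils $0.0500, black beans $0.0500, carrots $0.1000, tofu $0.3833, kale $0.4333.
Take 2 servings of lentils: +16.0 g fiber for $0.80 (total $0.80, still need 20.0 g).
Take 2 servings of black beans: +16.0 g fiber for $0.80 (total $1.60, still need 4.0 g).
Take 1.333 servings of carrots: +4.0 g fiber for $0.40 (total $2.00, still need 0.0 g).
Filling from the cheapest source first is optimal under one linear minimum: $2.00.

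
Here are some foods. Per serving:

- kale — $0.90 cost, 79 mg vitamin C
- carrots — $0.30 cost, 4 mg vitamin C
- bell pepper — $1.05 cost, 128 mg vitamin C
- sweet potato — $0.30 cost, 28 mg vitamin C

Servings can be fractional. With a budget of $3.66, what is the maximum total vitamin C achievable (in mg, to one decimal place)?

Vitamin C per dollar: bell pepper 121.9, sweet potato 93.33, kale 87.78, carrots 13.33.
With no serving limits, spend the whole cost allowance on bell pepper: $3.66 / $1.05 × 128 mg = 446.2 mg.

446.2 mg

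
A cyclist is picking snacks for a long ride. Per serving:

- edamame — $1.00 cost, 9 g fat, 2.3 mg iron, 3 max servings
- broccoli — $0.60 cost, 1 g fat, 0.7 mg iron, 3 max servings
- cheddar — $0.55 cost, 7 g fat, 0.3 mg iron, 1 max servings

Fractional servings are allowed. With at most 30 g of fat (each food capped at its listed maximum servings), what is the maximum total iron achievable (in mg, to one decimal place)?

9.0 mg

Iron per g fat: broccoli 0.7, edamame 0.2556, cheddar 0.04286.
Take 3 servings of broccoli: uses 3 g fat, +2.1 mg iron (running total 2.1 mg).
Take 3 servings of edamame: uses 27 g fat, +6.9 mg iron (running total 9.0 mg).
Filling greedily by iron-per-g fat is optimal for one linear limit, giving 9.0 mg.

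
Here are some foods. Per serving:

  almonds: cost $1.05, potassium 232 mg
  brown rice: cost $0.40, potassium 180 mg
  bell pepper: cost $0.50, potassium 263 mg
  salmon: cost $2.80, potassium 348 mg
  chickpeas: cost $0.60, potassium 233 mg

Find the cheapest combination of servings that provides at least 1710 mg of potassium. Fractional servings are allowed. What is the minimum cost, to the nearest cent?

$3.25

Cost per mg of potassium: bell pepper $0.0019, brown rice $0.0022, chickpeas $0.0026, almonds $0.0045, salmon $0.0080.
With no serving limits, use only bell pepper: 1710 mg / 263 mg = 6.502 servings × $0.50 = $3.25.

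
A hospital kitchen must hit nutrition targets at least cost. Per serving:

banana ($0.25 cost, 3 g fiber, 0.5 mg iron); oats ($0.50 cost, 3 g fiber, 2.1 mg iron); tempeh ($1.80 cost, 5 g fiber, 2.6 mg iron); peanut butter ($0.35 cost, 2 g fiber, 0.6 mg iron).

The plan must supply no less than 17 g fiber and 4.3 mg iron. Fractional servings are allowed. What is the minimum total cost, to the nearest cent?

$1.65

banana only: max(17/3, 4.3/0.5) = 8.6 servings → $2.15.
oats only: max(17/3, 4.3/2.1) = 5.667 servings → $2.83.
tempeh only: max(17/5, 4.3/2.6) = 3.4 servings → $6.12.
peanut butter only: max(17/2, 4.3/0.6) = 8.5 servings → $2.98.
banana + oats with both tight: 4.75 servings and 0.9167 servings → $1.65.
banana + tempeh with both tight: 4.283 servings and 0.8302 servings → $2.57.
banana + peanut butter with both tight: 2 servings and 5.5 servings → $2.42.
oats + tempeh: intersection lies outside the first quadrant.
oats + peanut butter: intersection lies outside the first quadrant.
tempeh + peanut butter: intersection lies outside the first quadrant.
Cheapest feasible corner: $1.65.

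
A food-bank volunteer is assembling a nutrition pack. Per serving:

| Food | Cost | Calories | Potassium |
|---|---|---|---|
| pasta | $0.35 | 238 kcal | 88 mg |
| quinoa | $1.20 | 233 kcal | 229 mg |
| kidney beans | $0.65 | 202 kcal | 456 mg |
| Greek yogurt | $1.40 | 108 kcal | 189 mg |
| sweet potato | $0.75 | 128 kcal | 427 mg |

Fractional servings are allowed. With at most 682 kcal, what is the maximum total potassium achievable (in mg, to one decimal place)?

2275.1 mg

Potassium per kcal: sweet potato 3.336, kidney beans 2.257, Greek yogurt 1.75, quinoa 0.9828, pasta 0.3697.
With no serving limits, spend the whole calories allowance on sweet potato: 682 kcal / 128 kcal × 427 mg = 2275.1 mg.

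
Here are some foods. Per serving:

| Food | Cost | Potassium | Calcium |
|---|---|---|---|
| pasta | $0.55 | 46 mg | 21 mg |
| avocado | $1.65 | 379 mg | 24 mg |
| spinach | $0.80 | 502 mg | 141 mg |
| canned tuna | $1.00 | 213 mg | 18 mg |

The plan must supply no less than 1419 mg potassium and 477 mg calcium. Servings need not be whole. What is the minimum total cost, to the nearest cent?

The cheapest plan sits at a corner of the feasible region — with two constraints it uses at most two foods.
pasta only: max(1419/46, 477/21) = 30.85 servings → $16.97.
avocado only: max(1419/379, 477/24) = 19.88 servings → $32.79.
spinach only: max(1419/502, 477/141) = 3.383 servings → $2.71.
canned tuna only: max(1419/213, 477/18) = 26.5 servings → $26.50.
pasta + avocado with both tight: 21.4 servings and 1.146 servings → $13.66.
pasta + spinach with both tight: 9.708 servings and 1.937 servings → $6.89.
pasta + canned tuna with both tight: 20.87 servings and 2.156 servings → $13.63.
avocado + spinach: the both-tight solution has a negative serving — not a feasible corner.
avocado + canned tuna: the both-tight solution has a negative serving — not a feasible corner.
spinach + canned tuna: the both-tight solution has a negative serving — not a feasible corner.
Cheapest feasible corner: $2.71.

$2.71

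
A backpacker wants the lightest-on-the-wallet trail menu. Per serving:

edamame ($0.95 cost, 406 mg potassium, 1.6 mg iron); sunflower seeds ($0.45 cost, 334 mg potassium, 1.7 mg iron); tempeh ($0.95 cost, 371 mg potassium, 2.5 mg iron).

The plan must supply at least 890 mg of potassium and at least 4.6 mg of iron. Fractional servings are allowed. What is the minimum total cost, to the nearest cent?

$1.22

edamame only: max(890/406, 4.6/1.6) = 2.875 servings → $2.73.
sunflower seeds only: max(890/334, 4.6/1.7) = 2.706 servings → $1.22.
tempeh only: max(890/371, 4.6/2.5) = 2.399 servings → $2.28.
edamame + sunflower seeds: intersection lies outside the first quadrant.
edamame + tempeh with both tight: 1.23 servings and 1.053 servings → $2.17.
sunflower seeds + tempeh with both tight: 2.537 servings and 0.1145 servings → $1.25.
Cheapest feasible corner: $1.22.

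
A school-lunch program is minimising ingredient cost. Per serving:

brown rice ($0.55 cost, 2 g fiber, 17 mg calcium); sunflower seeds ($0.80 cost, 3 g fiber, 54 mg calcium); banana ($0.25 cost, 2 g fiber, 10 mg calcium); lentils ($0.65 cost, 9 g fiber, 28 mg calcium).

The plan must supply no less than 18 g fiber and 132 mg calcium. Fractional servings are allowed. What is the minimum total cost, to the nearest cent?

$2.29

An LP optimum is at a vertex; with two nutrient constraints at most two foods are used. Check each candidate.
brown rice only: max(18/2, 132/17) = 9 servings → $4.95.
sunflower seeds only: max(18/3, 132/54) = 6 servings → $4.80.
banana only: max(18/2, 132/10) = 13.2 servings → $3.30.
lentils only: max(18/9, 132/28) = 4.714 servings → $3.06.
brown rice + sunflower seeds: intersection lies outside the first quadrant.
brown rice + banana with both tight: 6 servings and 3 servings → $4.05.
brown rice + lentils with both tight: 7.052 servings and 0.433 servings → $4.16.
sunflower seeds + banana with both tight: 1.077 servings and 7.385 servings → $2.71.
sunflower seeds + lentils with both tight: 1.701 servings and 1.433 servings → $2.29.
banana + lentils: intersection lies outside the first quadrant.
So the least-cost plan costs $2.29.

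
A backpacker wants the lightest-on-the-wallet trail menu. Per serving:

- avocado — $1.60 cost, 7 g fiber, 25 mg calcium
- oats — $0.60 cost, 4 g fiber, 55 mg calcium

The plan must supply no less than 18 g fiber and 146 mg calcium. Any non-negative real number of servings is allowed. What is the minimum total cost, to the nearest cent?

A basic optimal solution has at most two foods positive. Try each food alone and each pair with both targets met exactly.
avocado only: max(18/7, 146/25) = 5.84 servings → $9.34.
oats only: max(18/4, 146/55) = 4.5 servings → $2.70.
avocado + oats with both tight: 1.425 servings and 2.007 servings → $3.48.
Cheapest feasible corner: $2.70.

$2.70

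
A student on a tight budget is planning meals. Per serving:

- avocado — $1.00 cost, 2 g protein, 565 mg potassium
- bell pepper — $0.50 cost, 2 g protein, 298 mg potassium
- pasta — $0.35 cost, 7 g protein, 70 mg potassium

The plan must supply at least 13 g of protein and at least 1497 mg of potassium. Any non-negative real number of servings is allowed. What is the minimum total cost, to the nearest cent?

Check every corner: each single food scaled to meet both minima, and each pair solved so both constraints bind.
avocado only: max(13/2, 1497/565) = 6.5 servings → $6.50.
bell pepper only: max(13/2, 1497/298) = 6.5 servings → $3.25.
pasta only: max(13/7, 1497/70) = 21.39 servings → $7.49.
avocado + bell pepper with both targets exact would need a negative amount; discard.
avocado + pasta with both tight: 2.508 servings and 1.14 servings → $2.91.
bell pepper + pasta with both tight: 4.917 servings and 0.4522 servings → $2.62.
Cheapest feasible corner: $2.62.

$2.62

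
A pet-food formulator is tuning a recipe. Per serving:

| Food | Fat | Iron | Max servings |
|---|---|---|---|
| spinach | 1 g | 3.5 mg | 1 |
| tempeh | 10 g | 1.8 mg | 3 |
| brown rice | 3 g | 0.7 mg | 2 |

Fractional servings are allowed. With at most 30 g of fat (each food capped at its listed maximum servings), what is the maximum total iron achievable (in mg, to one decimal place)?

Iron per g fat: spinach 3.5, brown rice 0.2333, tempeh 0.18.
Take 1 serving of spinach: uses 1 g fat, +3.5 mg iron (running total 3.5 mg).
Take 2 servings of brown rice: uses 6 g fat, +1.4 mg iron (running total 4.9 mg).
Take 2.3 servings of tempeh: uses 23 g fat, +4.1 mg iron (running total 9.0 mg).
Filling greedily by iron-per-g fat is optimal for one linear limit, giving 9.0 mg.

9.0 mg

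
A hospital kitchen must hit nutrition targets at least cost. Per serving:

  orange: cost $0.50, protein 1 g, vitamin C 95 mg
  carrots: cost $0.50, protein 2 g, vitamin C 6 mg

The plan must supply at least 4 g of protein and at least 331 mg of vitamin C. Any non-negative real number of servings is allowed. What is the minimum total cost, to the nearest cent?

orange only: max(4/1, 331/95) = 4 servings → $2.00.
carrots only: max(4/2, 331/6) = 55.17 servings → $27.58.
orange + carrots with both tight: 3.467 servings and 0.2663 servings → $1.87.
Cheapest feasible corner: $1.87.

$1.87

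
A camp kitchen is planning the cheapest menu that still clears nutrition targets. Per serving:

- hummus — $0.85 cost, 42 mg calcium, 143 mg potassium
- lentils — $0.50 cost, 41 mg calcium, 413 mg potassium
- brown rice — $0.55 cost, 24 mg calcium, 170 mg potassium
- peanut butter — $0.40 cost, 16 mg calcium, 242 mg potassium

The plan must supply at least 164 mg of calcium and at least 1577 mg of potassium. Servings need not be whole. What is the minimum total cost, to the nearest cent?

At the optimum either one food covers both requirements or two foods hit both targets exactly; no other combination can be cheaper.
hummus only: max(164/42, 1577/143) = 11.03 servings → $9.37.
lentils only: max(164/41, 1577/413) = 4 servings → $2.00.
brown rice only: max(164/24, 1577/170) = 9.276 servings → $5.10.
peanut butter only: max(164/16, 1577/242) = 10.25 servings → $4.10.
hummus + lentils with both tight: 0.2678 servings and 3.726 servings → $2.09.
hummus + brown rice with both targets exact would need a negative amount; discard.
hummus + peanut butter with both tight: 1.835 servings and 5.432 servings → $3.73.
lentils + brown rice with both tight: 3.388 servings and 1.045 servings → $2.27.
lentils + peanut butter: intersection lies outside the first quadrant.
brown rice + peanut butter with both tight: 4.681 servings and 3.228 servings → $3.87.
So the least-cost plan costs $2.00.

$2.00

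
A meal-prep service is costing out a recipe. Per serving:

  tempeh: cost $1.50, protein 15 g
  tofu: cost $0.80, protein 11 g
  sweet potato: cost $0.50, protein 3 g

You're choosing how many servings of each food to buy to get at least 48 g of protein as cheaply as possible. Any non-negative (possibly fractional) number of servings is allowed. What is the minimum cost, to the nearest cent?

Cost per g of protein: tofu $0.0727, tempeh $0.1000, sweet potato $0.1667.
With no serving limits, use only tofu: 48 g / 11 g = 4.364 servings × $0.80 = $3.49.

$3.49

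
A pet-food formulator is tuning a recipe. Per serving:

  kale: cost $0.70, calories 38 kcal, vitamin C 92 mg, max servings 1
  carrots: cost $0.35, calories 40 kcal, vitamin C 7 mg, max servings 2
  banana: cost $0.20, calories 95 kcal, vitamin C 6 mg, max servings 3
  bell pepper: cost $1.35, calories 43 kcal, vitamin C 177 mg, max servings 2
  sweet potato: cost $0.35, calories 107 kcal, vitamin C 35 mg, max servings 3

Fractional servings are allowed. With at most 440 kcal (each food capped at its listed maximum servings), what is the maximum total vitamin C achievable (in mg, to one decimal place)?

549.4 mg

Vitamin C per kcal: bell pepper 4.116, kale 2.421, sweet potato 0.3271, carrots 0.175, banana 0.06316.
Take 2 servings of bell pepper: uses 86 kcal, +354.0 mg vitamin C (running total 354.0 mg).
Take 1 serving of kale: uses 38 kcal, +92.0 mg vitamin C (running total 446.0 mg).
Take 2.953 servings of sweet potato: uses 316 kcal, +103.4 mg vitamin C (running total 549.4 mg).
Greedy by best ratio exhausts the calories allowance optimally: 549.4 mg.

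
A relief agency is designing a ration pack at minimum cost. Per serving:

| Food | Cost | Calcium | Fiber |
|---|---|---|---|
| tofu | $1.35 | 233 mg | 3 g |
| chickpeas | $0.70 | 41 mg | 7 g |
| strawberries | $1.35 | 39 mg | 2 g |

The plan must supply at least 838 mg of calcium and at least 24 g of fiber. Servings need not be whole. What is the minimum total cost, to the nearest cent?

Check every corner: each single food scaled to meet both minima, and each pair solved so both constraints bind.
tofu only: max(838/233, 24/3) = 8 servings → $10.80.
chickpeas only: max(838/41, 24/7) = 20.44 servings → $14.31.
strawberries only: max(838/39, 24/2) = 21.49 servings → $29.01.
tofu + chickpeas with both tight: 3.237 servings and 2.041 servings → $5.80.
tofu + strawberries with both tight: 2.12 servings and 8.819 servings → $14.77.
chickpeas + strawberries with both targets exact would need a negative amount; discard.
Cheapest feasible corner: $5.80.

$5.80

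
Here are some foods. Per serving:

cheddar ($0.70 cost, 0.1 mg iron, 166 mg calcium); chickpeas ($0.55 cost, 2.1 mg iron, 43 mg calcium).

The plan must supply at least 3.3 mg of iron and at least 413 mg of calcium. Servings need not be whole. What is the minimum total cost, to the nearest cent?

This is a tiny linear program; its minimum lies at a vertex of the feasible set. List the vertices and price them.
cheddar only: max(3.3/0.1, 413/166) = 33 servings → $23.10.
chickpeas only: max(3.3/2.1, 413/43) = 9.605 servings → $5.28.
cheddar + chickpeas with both tight: 2.107 servings and 1.471 servings → $2.28.
The minimum over all feasible corners is $2.28.

$2.28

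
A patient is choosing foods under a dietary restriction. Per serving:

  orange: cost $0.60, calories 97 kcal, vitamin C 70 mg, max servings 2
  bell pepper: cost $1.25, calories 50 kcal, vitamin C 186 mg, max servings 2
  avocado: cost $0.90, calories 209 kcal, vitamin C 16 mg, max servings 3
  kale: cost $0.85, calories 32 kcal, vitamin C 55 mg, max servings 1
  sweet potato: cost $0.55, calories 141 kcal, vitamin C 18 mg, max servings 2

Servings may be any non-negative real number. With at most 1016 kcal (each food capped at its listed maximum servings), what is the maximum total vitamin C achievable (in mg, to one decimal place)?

Vitamin C per kcal: bell pepper 3.72, kale 1.719, orange 0.7216, sweet potato 0.1277, avocado 0.07656.
Take 2 servings of bell pepper: uses 100 kcal, +372.0 mg vitamin C (running total 372.0 mg).
Take 1 serving of kale: uses 32 kcal, +55.0 mg vitamin C (running total 427.0 mg).
Take 2 servings of orange: uses 194 kcal, +140.0 mg vitamin C (running total 567.0 mg).
Take 2 servings of sweet potato: uses 282 kcal, +36.0 mg vitamin C (running total 603.0 mg).
Take 1.952 servings of avocado: uses 408 kcal, +31.2 mg vitamin C (running total 634.2 mg).
Greedy by best ratio exhausts the calories allowance optimally: 634.2 mg.

634.2 mg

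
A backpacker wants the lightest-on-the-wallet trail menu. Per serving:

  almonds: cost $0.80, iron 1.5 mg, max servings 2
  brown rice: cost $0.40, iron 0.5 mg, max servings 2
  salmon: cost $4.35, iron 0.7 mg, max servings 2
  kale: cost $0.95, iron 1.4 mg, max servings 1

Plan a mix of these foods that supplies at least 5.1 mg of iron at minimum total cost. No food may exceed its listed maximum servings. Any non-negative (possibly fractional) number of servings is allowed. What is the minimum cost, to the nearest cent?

$3.11

Cost per mg of iron: almonds $0.5333, kale $0.6786, brown rice $0.8000, salmon $6.2143.
Take 2 servings of almonds: +3.0 mg iron for $1.60 (total $1.60, still need 2.1 mg).
Take 1 serving of kale: +1.4 mg iron for $0.95 (total $2.55, still need 0.7 mg).
Take 1.4 servings of brown rice: +0.7 mg iron for $0.56 (total $3.11, still need 0.0 mg).
Filling from the cheapest source first is optimal under one linear minimum: $3.11.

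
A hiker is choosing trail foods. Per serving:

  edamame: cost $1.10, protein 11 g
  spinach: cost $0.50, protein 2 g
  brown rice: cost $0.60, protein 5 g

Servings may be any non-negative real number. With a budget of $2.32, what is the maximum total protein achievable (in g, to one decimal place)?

Protein per dollar: edamame 10, brown rice 8.333, spinach 4.
With no serving limits, spend the whole cost allowance on edamame: $2.32 / $1.10 × 11 g = 23.2 g.

23.2 g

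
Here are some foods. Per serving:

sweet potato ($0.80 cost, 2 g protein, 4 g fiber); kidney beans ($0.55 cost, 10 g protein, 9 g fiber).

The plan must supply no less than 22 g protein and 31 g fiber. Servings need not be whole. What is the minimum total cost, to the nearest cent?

$1.89

The cheapest plan sits at a corner of the feasible region — with two constraints it uses at most two foods.
sweet potato only: max(22/2, 31/4) = 11 servings → $8.80.
kidney beans only: max(22/10, 31/9) = 3.444 servings → $1.89.
sweet potato + kidney beans with both tight: 5.091 servings and 1.182 servings → $4.72.
Cheapest feasible corner: $1.89.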